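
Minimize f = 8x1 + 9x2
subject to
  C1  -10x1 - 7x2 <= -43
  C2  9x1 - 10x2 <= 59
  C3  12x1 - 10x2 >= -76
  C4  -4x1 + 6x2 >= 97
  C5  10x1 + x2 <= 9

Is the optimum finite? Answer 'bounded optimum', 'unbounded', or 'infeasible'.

The boundaries -10x1 - 7x2 = -43 and 12x1 - 10x2 = -76 meet at (-51/92, 319/46), but that point violates -4x1 + 6x2 ≥ 97. Every candidate vertex is excluded by some other constraint, so the feasible region is empty.

infeasible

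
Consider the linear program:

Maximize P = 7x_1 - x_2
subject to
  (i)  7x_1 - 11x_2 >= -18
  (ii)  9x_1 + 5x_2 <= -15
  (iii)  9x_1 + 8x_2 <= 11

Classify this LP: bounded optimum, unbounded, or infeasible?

From the feasible point (-255/134, 57/134), moving in the direction (5, -9) keeps every constraint satisfied while P increases without bound.

unbounded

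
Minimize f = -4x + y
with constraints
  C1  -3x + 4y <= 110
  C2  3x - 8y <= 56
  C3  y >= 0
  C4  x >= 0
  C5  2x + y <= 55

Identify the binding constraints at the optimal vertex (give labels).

Vertices and f = -4x + y:
  (0, 55/2) → f = 55/2
  (10, 35) → f = -5
  (56/3, 0) → f = -224/3
  (496/19, 53/19) → f = -1931/19
  (0, 0) → f = 0

The minimum is at (496/19, 53/19). Substituting into each constraint, equality holds for C2 and C5; the remaining constraints have slack.

C2 and C5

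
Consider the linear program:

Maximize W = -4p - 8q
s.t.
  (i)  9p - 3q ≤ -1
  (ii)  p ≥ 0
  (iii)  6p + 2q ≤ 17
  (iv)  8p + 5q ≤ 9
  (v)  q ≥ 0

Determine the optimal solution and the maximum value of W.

Feasible corners and W = -4p - 8q:
  (0, 1/3) → W = -8/3
  (22/69, 89/69) → W = -800/69
  (0, 9/5) → W = -72/5

The optimum lies where 9p - 3q = -1 and p = 0.
Solving simultaneously gives p = 0, q = 1/3.

p = 0, q = 1/3, maximum W = -8/3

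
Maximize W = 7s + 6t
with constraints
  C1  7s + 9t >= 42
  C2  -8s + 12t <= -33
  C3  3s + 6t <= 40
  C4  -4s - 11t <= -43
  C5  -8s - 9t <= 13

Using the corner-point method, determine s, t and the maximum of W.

At the optimal vertex, 3s + 6t = 40 and -4s - 11t = -43.
Solving simultaneously gives s = 182/9, t = -31/9.

s = 182/9, t = -31/9, maximum W = 1088/9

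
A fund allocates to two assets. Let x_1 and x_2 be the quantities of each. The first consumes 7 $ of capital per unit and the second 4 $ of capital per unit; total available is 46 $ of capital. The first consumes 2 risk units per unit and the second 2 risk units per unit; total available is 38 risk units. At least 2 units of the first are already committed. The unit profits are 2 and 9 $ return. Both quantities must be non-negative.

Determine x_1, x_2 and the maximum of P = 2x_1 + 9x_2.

x_1 = 2, x_2 = 8, maximum P = 76

The binding constraints are 7x_1 + 4x_2 = 46 and x_1 = 2.
Solving simultaneously gives x_1 = 2, x_2 = 8.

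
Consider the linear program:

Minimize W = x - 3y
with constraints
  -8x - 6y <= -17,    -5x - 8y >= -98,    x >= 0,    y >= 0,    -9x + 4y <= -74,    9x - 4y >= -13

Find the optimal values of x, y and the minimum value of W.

x = 246/23, y = 128/23, minimum W = -6

Feasible corners and W = x - 3y:
  (98/5, 0) → W = 98/5
  (246/23, 128/23) → W = -6
  (74/9, 0) → W = 74/9

At the optimal vertex, -5x - 8y = -98 and -9x + 4y = -74.
Solving simultaneously gives x = 246/23, y = 128/23.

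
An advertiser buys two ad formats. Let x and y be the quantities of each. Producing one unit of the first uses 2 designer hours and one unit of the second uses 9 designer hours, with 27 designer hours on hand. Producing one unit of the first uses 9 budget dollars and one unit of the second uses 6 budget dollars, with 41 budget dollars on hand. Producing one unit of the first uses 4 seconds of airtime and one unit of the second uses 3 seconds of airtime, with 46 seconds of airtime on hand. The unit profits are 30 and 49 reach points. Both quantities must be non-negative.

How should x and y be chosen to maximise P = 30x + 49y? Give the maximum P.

Feasible corners and P = 30x + 49y:
  (0, 0) → P = 0
  (0, 3) → P = 147
  (41/9, 0) → P = 410/3
  (3, 7/3) → P = 613/3

The binding constraints are 2x + 9y = 27 and 9x + 6y = 41.
Solving simultaneously gives x = 3, y = 7/3.

x = 3, y = 7/3, maximum P = 613/3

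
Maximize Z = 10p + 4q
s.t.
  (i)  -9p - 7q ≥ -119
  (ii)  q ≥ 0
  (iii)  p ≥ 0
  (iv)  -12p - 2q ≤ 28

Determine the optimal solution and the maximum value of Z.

p = 119/9, q = 0, maximum Z = 1190/9

Extreme points and Z = 10p + 4q:
  (119/9, 0) → Z = 1190/9
  (0, 17) → Z = 68
  (0, 0) → Z = 0

The binding constraints are -9p - 7q = -119 and q = 0.
Solving simultaneously gives p = 119/9, q = 0.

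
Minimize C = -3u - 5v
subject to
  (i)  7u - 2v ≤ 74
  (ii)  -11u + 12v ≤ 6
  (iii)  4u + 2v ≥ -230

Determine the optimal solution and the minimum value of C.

u = 450/31, v = 428/31, minimum C = -3490/31

Corner points and C = -3u - 5v:
  (450/31, 428/31) → C = -3490/31
  (-156/11, -953/11) → C = 5233/11
  (-198/5, -179/5) → C = 1489/5

At the optimal vertex, 7u - 2v = 74 and -11u + 12v = 6.
Solving simultaneously gives u = 450/31, v = 428/31.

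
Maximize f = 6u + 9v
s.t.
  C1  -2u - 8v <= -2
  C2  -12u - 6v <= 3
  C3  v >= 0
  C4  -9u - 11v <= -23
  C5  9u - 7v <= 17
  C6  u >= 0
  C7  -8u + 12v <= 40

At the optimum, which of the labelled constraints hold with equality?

C5 and C7

Vertices and f = 6u + 9v:
  (58/27, 1/3) → f = 143/9
  (0, 23/11) → f = 207/11
  (121/13, 124/13) → f = 1842/13
  (0, 10/3) → f = 30

The maximum is at (121/13, 124/13). Substituting into each constraint, equality holds for C5 and C7; the remaining constraints have slack.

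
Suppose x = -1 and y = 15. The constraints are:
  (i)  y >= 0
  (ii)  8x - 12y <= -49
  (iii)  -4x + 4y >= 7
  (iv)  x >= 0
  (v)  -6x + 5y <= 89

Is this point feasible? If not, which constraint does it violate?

not feasible — violates (iv)

Constraint (iv): x = -1, which is not ≥ 0. All other constraints are satisfied.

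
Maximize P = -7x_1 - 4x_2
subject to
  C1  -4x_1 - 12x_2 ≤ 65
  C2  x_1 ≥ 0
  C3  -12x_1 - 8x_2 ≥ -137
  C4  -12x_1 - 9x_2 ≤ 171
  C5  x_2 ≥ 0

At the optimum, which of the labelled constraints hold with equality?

C2 and C5

Corner points and P = -7x_1 - 4x_2:
  (0, 137/8) → P = -137/2
  (0, 0) → P = 0
  (137/12, 0) → P = -959/12

The maximum is at (0, 0). Substituting into each constraint, equality holds for C2 and C5; the remaining constraints have slack.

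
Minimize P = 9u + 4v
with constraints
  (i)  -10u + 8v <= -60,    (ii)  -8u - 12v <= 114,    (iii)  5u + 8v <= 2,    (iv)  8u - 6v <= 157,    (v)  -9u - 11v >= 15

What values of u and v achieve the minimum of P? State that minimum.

u = -24/23, v = -405/46, minimum P = -1026/23

Extreme points and P = 9u + 4v:
  (-24/23, -405/46) → P = -1026/23
  (270/91, -345/91) → P = 150/13
  (25/3, -271/18) → P = 133/9
  (1637/142, -1533/142) → P = 8601/142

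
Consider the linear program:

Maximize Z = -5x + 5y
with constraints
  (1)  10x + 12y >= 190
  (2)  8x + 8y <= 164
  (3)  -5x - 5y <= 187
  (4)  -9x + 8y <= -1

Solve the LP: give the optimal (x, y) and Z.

Vertices and Z = -5x + 5y:
  (28, -15/2) → Z = -355/2
  (383/47, 425/47) → Z = 210/47
  (165/17, 367/34) → Z = 185/34

At the optimal vertex, 8x + 8y = 164 and -9x + 8y = -1.
Solving simultaneously gives x = 165/17, y = 367/34.

x = 165/17, y = 367/34, maximum Z = 185/34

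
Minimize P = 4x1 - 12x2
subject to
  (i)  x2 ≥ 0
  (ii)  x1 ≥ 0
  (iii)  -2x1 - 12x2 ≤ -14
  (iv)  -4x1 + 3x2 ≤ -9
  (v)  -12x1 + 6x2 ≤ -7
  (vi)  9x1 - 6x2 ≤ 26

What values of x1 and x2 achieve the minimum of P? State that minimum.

x1 = 8, x2 = 23/3, minimum P = -60

Extreme points and P = 4x1 - 12x2:
  (25/9, 19/27) → P = 8/3
  (33/10, 37/60) → P = 29/5
  (8, 23/3) → P = -60

The binding constraints are -4x1 + 3x2 = -9 and 9x1 - 6x2 = 26.
Solving simultaneously gives x1 = 8, x2 = 23/3.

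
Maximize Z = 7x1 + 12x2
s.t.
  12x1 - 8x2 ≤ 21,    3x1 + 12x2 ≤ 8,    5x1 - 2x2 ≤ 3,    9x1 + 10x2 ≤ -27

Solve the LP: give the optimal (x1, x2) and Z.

x1 = -202/39, x2 = 51/26, maximum Z = -496/39

The feasible region is unbounded (it extends along (-4, 1), (-2, -3)), but Z strictly decreases along every unbounded feasible direction, so there is no improving ray and the maximum is attained at a vertex.

The binding constraints are 3x1 + 12x2 = 8 and 9x1 + 10x2 = -27.
Solving simultaneously gives x1 = -202/39, x2 = 51/26.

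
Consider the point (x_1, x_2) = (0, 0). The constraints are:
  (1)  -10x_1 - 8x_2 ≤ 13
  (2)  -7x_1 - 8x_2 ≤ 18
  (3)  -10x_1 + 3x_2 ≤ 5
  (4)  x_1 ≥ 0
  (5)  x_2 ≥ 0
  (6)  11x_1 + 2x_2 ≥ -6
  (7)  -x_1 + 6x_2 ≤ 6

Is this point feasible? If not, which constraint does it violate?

(1): 0 ≤ 13 ✓
(2): 0 ≤ 18 ✓
(3): 0 ≤ 5 ✓
(4): 0 ≥ 0 ✓
(5): 0 ≥ 0 ✓
(6): 0 ≥ -6 ✓
(7): 0 ≤ 6 ✓

feasible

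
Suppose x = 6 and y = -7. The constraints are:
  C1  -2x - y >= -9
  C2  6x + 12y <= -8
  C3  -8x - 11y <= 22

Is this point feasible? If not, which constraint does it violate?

not feasible — violates C3

Constraint C3: -8x - 11y = 29, which is not ≤ 22. All other constraints are satisfied.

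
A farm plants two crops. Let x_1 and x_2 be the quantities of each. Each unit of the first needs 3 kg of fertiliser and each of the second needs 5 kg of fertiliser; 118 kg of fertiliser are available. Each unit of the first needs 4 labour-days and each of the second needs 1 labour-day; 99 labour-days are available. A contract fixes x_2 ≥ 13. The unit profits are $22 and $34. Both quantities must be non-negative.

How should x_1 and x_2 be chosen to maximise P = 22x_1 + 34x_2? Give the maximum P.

x_1 = 53/3, x_2 = 13, maximum P = 2492/3

Feasible corners and P = 22x_1 + 34x_2:
  (0, 118/5) → P = 4012/5
  (0, 13) → P = 442
  (53/3, 13) → P = 2492/3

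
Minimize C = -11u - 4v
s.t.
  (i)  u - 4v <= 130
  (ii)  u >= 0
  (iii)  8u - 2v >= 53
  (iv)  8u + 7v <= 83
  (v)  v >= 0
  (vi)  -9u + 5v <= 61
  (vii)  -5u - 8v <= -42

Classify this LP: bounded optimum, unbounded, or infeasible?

bounded optimum

Vertices and C = -11u - 4v:
  (179/24, 10/3) → C = -763/8
  (254/37, 71/74) → C = -2936/37
  (83/8, 0) → C = -913/8
  (42/5, 0) → C = -462/5
The feasible region has finitely many vertices and no improving ray; the minimum is -913/8 at (83/8, 0).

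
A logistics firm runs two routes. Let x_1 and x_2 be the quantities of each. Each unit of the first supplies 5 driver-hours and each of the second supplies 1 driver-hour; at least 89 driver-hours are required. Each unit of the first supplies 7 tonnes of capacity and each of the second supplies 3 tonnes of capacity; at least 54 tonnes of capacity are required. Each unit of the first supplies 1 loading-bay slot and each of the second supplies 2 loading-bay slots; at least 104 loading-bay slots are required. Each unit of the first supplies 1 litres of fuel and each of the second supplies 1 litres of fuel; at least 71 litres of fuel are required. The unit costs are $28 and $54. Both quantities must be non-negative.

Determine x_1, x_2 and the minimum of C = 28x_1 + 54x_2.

Extreme points and C = 28x_1 + 54x_2:
  (0, 89) → C = 4806
  (104, 0) → C = 2912
  (9/2, 133/2) → C = 3717
  (38, 33) → C = 2846
The feasible region is unbounded (it extends along (0, 1), (1, 0)), but C strictly increases along every unbounded feasible direction, so there is no improving ray and the minimum is attained at a vertex.

x_1 = 38, x_2 = 33, minimum C = 2846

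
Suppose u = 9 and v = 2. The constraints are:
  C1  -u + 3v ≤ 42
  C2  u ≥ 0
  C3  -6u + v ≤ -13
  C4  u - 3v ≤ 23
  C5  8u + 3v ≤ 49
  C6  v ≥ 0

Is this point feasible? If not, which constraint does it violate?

Constraint C5: 8u + 3v = 78, which is not ≤ 49. All other constraints are satisfied.

not feasible — violates C5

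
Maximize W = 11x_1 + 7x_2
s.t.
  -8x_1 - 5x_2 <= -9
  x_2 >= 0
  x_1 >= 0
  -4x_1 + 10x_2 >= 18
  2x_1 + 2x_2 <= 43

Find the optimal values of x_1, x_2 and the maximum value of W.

Corner points and W = 11x_1 + 7x_2:
  (0, 9/5) → W = 63/5
  (0, 43/2) → W = 301/2
  (197/14, 52/7) → W = 2895/14

The binding constraints are -4x_1 + 10x_2 = 18 and 2x_1 + 2x_2 = 43.
Solving simultaneously gives x_1 = 197/14, x_2 = 52/7.

x_1 = 197/14, x_2 = 52/7, maximum W = 2895/14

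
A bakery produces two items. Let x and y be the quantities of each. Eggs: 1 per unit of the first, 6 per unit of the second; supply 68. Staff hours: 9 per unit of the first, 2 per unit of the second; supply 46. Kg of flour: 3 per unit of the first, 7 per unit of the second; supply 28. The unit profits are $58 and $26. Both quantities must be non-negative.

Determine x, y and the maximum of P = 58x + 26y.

x = 14/3, y = 2, maximum P = 968/3

Vertices and P = 58x + 26y:
  (0, 0) → P = 0
  (0, 4) → P = 104
  (46/9, 0) → P = 2668/9
  (14/3, 2) → P = 968/3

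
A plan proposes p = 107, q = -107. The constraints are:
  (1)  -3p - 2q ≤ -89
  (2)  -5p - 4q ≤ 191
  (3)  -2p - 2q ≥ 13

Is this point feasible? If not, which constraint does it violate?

Constraint (3): -2p - 2q = 0, which is not ≥ 13. All other constraints are satisfied.

not feasible — violates (3)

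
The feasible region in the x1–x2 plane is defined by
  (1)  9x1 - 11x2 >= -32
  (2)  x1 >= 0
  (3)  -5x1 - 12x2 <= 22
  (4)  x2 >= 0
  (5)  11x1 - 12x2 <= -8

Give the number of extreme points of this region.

3

Intersecting each pair of boundary lines and keeping only the points that satisfy every inequality leaves:
  (0, 32/11)
  (296/13, 280/13)
  (0, 2/3)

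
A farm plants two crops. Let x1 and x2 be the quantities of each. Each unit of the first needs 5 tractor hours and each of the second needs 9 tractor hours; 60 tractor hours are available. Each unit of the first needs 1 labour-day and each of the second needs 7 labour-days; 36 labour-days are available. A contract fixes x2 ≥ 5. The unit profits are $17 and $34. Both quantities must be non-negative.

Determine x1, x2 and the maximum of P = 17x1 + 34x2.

The binding constraints are x1 + 7x2 = 36 and x2 = 5.
Solving simultaneously gives x1 = 1, x2 = 5.

x1 = 1, x2 = 5, maximum P = 187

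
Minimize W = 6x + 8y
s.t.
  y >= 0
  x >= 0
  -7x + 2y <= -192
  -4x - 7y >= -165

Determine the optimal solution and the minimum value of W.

x = 192/7, y = 0, minimum W = 1152/7

At the optimal vertex, y = 0 and -7x + 2y = -192.
Solving simultaneously gives x = 192/7, y = 0.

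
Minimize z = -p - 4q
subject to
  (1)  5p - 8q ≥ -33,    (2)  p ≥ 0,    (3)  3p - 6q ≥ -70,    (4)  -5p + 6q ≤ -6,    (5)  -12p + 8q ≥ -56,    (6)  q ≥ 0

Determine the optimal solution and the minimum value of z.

Feasible corners and z = -p - 4q:
  (9, 13/2) → z = -35
  (6/5, 0) → z = -6/5
  (14/3, 0) → z = -14/3

At the optimal vertex, -5p + 6q = -6 and -12p + 8q = -56.
Solving simultaneously gives p = 9, q = 13/2.

p = 9, q = 13/2, minimum z = -35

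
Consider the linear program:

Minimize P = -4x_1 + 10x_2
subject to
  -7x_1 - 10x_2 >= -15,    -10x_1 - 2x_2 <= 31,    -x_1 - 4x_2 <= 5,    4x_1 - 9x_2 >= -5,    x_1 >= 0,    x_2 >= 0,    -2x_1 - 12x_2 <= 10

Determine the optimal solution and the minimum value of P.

x_1 = 15/7, x_2 = 0, minimum P = -60/7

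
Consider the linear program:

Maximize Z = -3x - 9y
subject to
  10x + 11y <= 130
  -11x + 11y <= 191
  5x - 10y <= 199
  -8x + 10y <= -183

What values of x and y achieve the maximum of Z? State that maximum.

x = -16/3, y = -677/30, maximum Z = 2191/10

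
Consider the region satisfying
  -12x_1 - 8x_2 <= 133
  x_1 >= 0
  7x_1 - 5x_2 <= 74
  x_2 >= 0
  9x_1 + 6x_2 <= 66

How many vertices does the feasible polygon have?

Intersecting each pair of boundary lines and keeping only the points that satisfy every inequality leaves:
  (0, 0)
  (0, 11)
  (22/3, 0)

3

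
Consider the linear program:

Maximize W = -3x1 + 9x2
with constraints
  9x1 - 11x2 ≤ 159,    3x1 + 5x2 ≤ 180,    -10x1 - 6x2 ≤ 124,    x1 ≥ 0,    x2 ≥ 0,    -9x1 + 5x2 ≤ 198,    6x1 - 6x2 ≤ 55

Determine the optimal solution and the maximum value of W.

Extreme points and W = -3x1 + 9x2:
  (0, 36) → W = 324
  (1355/48, 305/16) → W = 695/8
  (0, 0) → W = 0
  (55/6, 0) → W = -55/2

x1 = 0, x2 = 36, maximum W = 324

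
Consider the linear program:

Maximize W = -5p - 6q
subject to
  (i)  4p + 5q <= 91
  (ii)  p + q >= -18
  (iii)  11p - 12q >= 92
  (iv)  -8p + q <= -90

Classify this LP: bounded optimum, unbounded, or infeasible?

unbounded

From the feasible point (1552/103, 633/103), moving in the direction (1, -1) keeps every constraint satisfied while W increases without bound.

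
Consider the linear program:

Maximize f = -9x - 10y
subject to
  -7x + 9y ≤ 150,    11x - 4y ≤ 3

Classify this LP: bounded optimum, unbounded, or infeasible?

From the feasible point (627/71, 1671/71), moving in the direction (-9, -7) keeps every constraint satisfied while f increases without bound.

unbounded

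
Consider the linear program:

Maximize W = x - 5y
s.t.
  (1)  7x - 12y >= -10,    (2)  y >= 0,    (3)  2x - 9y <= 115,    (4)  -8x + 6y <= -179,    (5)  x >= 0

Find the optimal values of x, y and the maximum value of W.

The feasible region is unbounded (it extends along (12, 7), (9, 2)), but W strictly decreases along every unbounded feasible direction, so there is no improving ray and the maximum is attained at a vertex.

x = 115/2, y = 0, maximum W = 115/2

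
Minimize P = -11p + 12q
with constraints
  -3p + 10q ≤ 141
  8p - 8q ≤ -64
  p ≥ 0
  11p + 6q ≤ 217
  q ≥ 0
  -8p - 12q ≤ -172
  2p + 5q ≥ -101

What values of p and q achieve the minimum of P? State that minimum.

p = 19/5, q = 59/5, minimum P = 499/5

Feasible corners and P = -11p + 12q:
  (61/7, 117/7) → P = 733/7
  (7/29, 411/29) → P = 4855/29
  (19/5, 59/5) → P = 499/5

The optimum lies where 8p - 8q = -64 and -8p - 12q = -172.
Solving simultaneously gives p = 19/5, q = 59/5.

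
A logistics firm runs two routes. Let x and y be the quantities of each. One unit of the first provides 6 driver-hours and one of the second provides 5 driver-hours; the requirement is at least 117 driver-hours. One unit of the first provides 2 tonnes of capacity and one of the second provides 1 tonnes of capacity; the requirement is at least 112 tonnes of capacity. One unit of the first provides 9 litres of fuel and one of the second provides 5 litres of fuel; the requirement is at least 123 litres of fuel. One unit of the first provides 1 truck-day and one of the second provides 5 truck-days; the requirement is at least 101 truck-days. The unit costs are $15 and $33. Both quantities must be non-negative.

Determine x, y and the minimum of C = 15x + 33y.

x = 51, y = 10, minimum C = 1095

Extreme points and C = 15x + 33y:
  (0, 112) → C = 3696
  (101, 0) → C = 1515
  (51, 10) → C = 1095
The feasible region is unbounded (it extends along (0, 1), (1, 0)), but C strictly increases along every unbounded feasible direction, so there is no improving ray and the minimum is attained at a vertex.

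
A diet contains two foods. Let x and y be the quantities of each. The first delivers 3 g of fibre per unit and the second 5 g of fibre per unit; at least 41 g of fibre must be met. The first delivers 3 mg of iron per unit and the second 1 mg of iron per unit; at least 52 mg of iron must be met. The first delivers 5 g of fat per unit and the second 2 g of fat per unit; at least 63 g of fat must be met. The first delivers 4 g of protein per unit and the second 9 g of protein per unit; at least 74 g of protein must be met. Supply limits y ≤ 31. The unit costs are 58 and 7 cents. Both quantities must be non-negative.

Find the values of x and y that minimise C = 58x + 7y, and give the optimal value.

x = 7, y = 31, minimum C = 623

Feasible corners and C = 58x + 7y:
  (37/2, 0) → C = 1073
  (394/23, 14/23) → C = 22950/23
  (7, 31) → C = 623
The feasible region is unbounded (it extends along (1, 0)), but C strictly increases along every unbounded feasible direction, so there is no improving ray and the minimum is attained at a vertex.

The optimum lies where 3x + y = 52 and y = 31.
Solving simultaneously gives x = 7, y = 31.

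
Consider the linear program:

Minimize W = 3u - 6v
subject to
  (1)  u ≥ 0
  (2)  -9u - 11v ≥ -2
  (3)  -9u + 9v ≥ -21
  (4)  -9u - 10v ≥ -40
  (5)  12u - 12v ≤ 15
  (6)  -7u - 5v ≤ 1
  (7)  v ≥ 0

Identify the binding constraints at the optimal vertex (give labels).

Feasible corners and W = 3u - 6v:
  (0, 2/11) → W = -12/11
  (0, 0) → W = 0
  (2/9, 0) → W = 2/3

The minimum is at (0, 2/11). Substituting into each constraint, equality holds for (1) and (2); the remaining constraints have slack.

(1) and (2)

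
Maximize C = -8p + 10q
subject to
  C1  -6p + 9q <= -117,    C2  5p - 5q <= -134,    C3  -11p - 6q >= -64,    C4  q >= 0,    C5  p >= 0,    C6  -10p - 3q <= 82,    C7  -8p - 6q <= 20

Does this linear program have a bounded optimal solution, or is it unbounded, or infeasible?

infeasible

The boundaries -10p - 3q = 82 and -8p - 6q = 20 meet at (-12, 38/3), but that point violates -6p + 9q ≤ -117. Every candidate vertex is excluded by some other constraint, so the feasible region is empty.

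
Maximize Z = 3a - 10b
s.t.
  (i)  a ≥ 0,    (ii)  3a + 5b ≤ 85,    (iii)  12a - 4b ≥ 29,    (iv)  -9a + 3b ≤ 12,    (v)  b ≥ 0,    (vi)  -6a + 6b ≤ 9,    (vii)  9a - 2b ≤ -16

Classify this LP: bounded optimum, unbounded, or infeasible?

infeasible

The boundaries 3a + 5b = 85 and b = 0 meet at (85/3, 0), but that point violates 9a - 2b ≤ -16. Every candidate vertex is excluded by some other constraint, so the feasible region is empty.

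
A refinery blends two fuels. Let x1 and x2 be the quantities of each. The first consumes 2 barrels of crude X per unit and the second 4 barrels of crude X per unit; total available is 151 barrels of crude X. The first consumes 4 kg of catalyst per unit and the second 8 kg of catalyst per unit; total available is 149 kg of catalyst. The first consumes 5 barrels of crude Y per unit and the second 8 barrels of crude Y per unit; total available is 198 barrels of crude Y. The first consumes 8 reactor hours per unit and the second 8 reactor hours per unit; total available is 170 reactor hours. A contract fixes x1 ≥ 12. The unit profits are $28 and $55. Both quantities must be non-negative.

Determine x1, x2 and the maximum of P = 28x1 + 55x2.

x1 = 12, x2 = 37/4, maximum P = 3379/4

Feasible corners and P = 28x1 + 55x2:
  (85/4, 0) → P = 595
  (12, 0) → P = 336
  (12, 37/4) → P = 3379/4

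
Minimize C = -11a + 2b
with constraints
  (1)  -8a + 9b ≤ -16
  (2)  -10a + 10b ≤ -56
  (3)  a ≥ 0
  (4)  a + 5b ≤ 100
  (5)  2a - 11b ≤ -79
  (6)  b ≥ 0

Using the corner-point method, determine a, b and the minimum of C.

Corner points and C = -11a + 2b:
  (64/3, 236/15) → C = -1016/5
  (703/45, 451/45) → C = -759/5
  (235/7, 93/7) → C = -2399/7

a = 235/7, b = 93/7, minimum C = -2399/7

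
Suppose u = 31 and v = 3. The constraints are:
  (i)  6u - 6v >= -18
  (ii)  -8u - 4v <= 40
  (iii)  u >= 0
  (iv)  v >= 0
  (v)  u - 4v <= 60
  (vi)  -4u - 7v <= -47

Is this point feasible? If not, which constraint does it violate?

(i): 168 ≥ -18 ✓
(ii): -260 ≤ 40 ✓
(iii): 31 ≥ 0 ✓
(iv): 3 ≥ 0 ✓
(v): 19 ≤ 60 ✓
(vi): -145 ≤ -47 ✓

feasible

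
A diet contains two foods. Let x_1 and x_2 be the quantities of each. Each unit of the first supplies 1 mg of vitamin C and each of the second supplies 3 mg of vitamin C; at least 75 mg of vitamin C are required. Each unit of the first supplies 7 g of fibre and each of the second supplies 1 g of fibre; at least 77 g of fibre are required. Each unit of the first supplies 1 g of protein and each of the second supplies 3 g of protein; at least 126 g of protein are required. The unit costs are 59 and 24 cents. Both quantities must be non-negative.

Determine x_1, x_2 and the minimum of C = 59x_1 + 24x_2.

Corner points and C = 59x_1 + 24x_2:
  (0, 77) → C = 1848
  (126, 0) → C = 7434
  (21/4, 161/4) → C = 5103/4
The feasible region is unbounded (it extends along (0, 1), (1, 0)), but C strictly increases along every unbounded feasible direction, so there is no improving ray and the minimum is attained at a vertex.

x_1 = 21/4, x_2 = 161/4, minimum C = 5103/4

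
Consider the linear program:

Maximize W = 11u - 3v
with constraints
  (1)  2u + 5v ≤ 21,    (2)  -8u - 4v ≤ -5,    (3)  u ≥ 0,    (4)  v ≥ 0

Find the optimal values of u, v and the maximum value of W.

Vertices and W = 11u - 3v:
  (0, 21/5) → W = -63/5
  (21/2, 0) → W = 231/2
  (0, 5/4) → W = -15/4
  (5/8, 0) → W = 55/8

u = 21/2, v = 0, maximum W = 231/2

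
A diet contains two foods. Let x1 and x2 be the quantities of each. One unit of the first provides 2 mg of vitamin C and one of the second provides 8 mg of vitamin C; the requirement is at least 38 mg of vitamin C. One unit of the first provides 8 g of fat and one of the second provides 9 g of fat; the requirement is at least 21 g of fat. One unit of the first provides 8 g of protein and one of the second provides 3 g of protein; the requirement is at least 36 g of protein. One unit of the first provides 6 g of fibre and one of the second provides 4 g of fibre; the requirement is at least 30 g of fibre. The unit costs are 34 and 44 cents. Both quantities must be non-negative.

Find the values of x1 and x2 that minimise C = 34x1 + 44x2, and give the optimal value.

Feasible corners and C = 34x1 + 44x2:
  (0, 12) → C = 528
  (19, 0) → C = 646
  (3, 4) → C = 278
The feasible region is unbounded (it extends along (0, 1), (1, 0)), but C strictly increases along every unbounded feasible direction, so there is no improving ray and the minimum is attained at a vertex.

At the optimal vertex, 2x1 + 8x2 = 38 and 8x1 + 3x2 = 36.
Solving simultaneously gives x1 = 3, x2 = 4.

x1 = 3, x2 = 4, minimum C = 278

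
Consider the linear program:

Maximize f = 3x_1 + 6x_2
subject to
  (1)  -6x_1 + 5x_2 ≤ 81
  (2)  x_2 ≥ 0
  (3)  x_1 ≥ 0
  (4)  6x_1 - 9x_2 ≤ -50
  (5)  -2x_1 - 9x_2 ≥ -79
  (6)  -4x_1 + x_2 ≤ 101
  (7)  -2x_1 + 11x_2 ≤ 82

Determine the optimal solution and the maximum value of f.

x_1 = 29/8, x_2 = 287/36, maximum f = 1409/24

Extreme points and f = 3x_1 + 6x_2:
  (0, 50/9) → f = 100/3
  (0, 82/11) → f = 492/11
  (29/8, 287/36) → f = 1409/24
  (131/40, 161/20) → f = 465/8

The binding constraints are 6x_1 - 9x_2 = -50 and -2x_1 - 9x_2 = -79.
Solving simultaneously gives x_1 = 29/8, x_2 = 287/36.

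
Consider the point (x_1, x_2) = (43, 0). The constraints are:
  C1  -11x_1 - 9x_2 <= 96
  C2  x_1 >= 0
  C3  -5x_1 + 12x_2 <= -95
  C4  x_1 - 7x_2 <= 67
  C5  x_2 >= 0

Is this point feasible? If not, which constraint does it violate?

C1: -473 ≤ 96 ✓
C2: 43 ≥ 0 ✓
C3: -215 ≤ -95 ✓
C4: 43 ≤ 67 ✓
C5: 0 ≥ 0 ✓

feasible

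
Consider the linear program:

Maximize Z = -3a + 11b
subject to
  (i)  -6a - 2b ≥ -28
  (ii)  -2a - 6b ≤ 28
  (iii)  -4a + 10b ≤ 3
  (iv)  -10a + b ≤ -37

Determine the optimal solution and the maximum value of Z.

a = 137/34, b = 65/34, maximum Z = 152/17

The binding constraints are -6a - 2b = -28 and -4a + 10b = 3.
Solving simultaneously gives a = 137/34, b = 65/34.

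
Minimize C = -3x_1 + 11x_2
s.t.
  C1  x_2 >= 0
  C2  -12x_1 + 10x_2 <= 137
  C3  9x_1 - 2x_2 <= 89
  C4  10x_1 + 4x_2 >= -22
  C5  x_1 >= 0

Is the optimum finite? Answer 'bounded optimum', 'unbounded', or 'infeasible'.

bounded optimum

Extreme points and C = -3x_1 + 11x_2:
  (89/9, 0) → C = -89/3
  (0, 0) → C = 0
  (194/11, 767/22) → C = 7273/22
  (0, 137/10) → C = 1507/10
The feasible region has finitely many vertices and no improving ray; the minimum is -89/3 at (89/9, 0).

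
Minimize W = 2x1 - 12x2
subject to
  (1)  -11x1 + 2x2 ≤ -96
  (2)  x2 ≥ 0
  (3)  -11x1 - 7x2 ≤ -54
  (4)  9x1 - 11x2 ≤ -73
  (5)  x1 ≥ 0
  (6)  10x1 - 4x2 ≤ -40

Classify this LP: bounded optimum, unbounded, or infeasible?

unbounded

From the feasible point (58/3, 175/3), moving in the direction (4, 10) keeps every constraint satisfied while W decreases without bound.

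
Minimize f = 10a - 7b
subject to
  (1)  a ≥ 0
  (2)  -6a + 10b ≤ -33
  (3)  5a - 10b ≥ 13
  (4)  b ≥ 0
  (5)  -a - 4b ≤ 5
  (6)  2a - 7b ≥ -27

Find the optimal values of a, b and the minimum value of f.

Feasible corners and f = 10a - 7b:
  (20, 87/10) → f = 1391/10
  (11/2, 0) → f = 55
  (361/15, 161/15) → f = 2483/15
The feasible region is unbounded (it extends along (7, 2), (1, 0)), but f strictly increases along every unbounded feasible direction, so there is no improving ray and the minimum is attained at a vertex.

The optimum lies where -6a + 10b = -33 and b = 0.
Solving simultaneously gives a = 11/2, b = 0.

a = 11/2, b = 0, minimum f = 55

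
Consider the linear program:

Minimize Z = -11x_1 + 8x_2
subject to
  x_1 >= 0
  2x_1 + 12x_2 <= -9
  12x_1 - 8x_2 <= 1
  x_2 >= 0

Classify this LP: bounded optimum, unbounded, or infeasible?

The boundaries x_1 = 0 and x_2 = 0 meet at (0, 0), but that point violates 2x_1 + 12x_2 ≤ -9. Every candidate vertex is excluded by some other constraint, so the feasible region is empty.

infeasible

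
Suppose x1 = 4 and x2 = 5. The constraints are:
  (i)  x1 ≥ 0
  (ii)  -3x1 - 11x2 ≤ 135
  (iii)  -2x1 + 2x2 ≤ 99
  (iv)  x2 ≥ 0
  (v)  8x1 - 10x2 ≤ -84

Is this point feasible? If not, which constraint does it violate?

not feasible — violates (v)

Constraint (v): 8x1 - 10x2 = -18, which is not ≤ -84. All other constraints are satisfied.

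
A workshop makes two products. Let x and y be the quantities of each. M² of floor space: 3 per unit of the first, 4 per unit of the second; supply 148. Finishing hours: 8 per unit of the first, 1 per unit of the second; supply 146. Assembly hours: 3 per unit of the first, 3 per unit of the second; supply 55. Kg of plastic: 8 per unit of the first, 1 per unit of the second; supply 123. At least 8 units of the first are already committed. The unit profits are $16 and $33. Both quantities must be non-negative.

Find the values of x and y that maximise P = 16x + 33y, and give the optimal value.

Feasible corners and P = 16x + 33y:
  (123/8, 0) → P = 246
  (8, 0) → P = 128
  (314/21, 71/21) → P = 7367/21
  (8, 31/3) → P = 469

The optimum lies where 3x + 3y = 55 and x = 8.
Solving simultaneously gives x = 8, y = 31/3.

x = 8, y = 31/3, maximum P = 469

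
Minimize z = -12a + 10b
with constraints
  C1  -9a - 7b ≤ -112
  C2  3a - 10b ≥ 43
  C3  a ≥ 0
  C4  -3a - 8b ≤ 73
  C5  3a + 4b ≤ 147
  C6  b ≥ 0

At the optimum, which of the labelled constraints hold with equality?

C5 and C6

Extreme points and z = -12a + 10b:
  (821/21, 52/7) → z = -2764/7
  (43/3, 0) → z = -172
  (49, 0) → z = -588

The minimum is at (49, 0). Substituting into each constraint, equality holds for C5 and C6; the remaining constraints have slack.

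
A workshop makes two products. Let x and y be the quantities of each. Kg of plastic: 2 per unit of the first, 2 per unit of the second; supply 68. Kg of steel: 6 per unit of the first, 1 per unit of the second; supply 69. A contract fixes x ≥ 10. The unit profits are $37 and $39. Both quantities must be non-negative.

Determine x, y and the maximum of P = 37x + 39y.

Extreme points and P = 37x + 39y:
  (23/2, 0) → P = 851/2
  (10, 0) → P = 370
  (10, 9) → P = 721

x = 10, y = 9, maximum P = 721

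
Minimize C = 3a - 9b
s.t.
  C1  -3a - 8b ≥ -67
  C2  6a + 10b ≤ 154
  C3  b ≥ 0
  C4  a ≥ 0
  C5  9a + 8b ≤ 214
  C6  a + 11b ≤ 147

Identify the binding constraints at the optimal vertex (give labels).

C1 and C4

Corner points and C = 3a - 9b:
  (67/3, 0) → C = 67
  (0, 67/8) → C = -603/8
  (0, 0) → C = 0

The minimum is at (0, 67/8). Substituting into each constraint, equality holds for C1 and C4; the remaining constraints have slack.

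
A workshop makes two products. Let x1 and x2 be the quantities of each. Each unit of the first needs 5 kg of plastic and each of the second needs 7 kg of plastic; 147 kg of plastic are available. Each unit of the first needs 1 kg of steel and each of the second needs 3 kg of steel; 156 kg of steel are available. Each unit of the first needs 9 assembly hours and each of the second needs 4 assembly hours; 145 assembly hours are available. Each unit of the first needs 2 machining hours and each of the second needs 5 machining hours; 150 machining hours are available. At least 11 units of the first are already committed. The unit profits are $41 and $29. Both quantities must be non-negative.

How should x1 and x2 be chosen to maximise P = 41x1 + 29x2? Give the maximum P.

Extreme points and P = 41x1 + 29x2:
  (145/9, 0) → P = 5945/9
  (11, 0) → P = 451
  (11, 23/2) → P = 1569/2

x1 = 11, x2 = 23/2, maximum P = 1569/2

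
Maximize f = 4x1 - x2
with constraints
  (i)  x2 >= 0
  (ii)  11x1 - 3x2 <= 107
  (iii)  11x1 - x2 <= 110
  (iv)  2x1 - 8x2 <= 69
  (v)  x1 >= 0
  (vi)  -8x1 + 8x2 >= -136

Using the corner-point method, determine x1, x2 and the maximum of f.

x1 = 223/22, x2 = 3/2, maximum f = 859/22

The feasible region is unbounded (it extends along (0, 1), (1, 11)), but f strictly decreases along every unbounded feasible direction, so there is no improving ray and the maximum is attained at a vertex.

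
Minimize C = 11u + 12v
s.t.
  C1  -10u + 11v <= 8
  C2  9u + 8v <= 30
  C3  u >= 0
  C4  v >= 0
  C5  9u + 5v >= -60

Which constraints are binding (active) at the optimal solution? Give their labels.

Extreme points and C = 11u + 12v:
  (266/179, 372/179) → C = 7390/179
  (0, 8/11) → C = 96/11
  (10/3, 0) → C = 110/3
  (0, 0) → C = 0

The minimum is at (0, 0). Substituting into each constraint, equality holds for C3 and C4; the remaining constraints have slack.

C3 and C4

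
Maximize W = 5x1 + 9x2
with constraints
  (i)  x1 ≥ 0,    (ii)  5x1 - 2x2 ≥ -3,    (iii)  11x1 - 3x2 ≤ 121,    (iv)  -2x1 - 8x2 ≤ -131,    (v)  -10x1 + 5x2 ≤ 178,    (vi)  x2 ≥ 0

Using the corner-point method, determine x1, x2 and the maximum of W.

x1 = 251/7, x2 = 638/7, maximum W = 6997/7

Extreme points and W = 5x1 + 9x2:
  (251/7, 638/7) → W = 6997/7
  (119/22, 661/44) → W = 649/4
  (1361/94, 1199/94) → W = 8798/47

At the optimal vertex, 5x1 - 2x2 = -3 and 11x1 - 3x2 = 121.
Solving simultaneously gives x1 = 251/7, x2 = 638/7.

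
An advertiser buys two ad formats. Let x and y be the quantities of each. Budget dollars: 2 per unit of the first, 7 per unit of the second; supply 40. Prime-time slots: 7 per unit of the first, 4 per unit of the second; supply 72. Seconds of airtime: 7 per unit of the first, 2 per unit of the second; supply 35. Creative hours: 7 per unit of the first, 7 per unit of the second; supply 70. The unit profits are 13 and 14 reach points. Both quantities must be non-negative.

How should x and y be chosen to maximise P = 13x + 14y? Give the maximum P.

Feasible corners and P = 13x + 14y:
  (0, 0) → P = 0
  (0, 40/7) → P = 80
  (5, 0) → P = 65
  (11/3, 14/3) → P = 113

At the optimal vertex, 2x + 7y = 40 and 7x + 2y = 35.
Solving simultaneously gives x = 11/3, y = 14/3.

x = 11/3, y = 14/3, maximum P = 113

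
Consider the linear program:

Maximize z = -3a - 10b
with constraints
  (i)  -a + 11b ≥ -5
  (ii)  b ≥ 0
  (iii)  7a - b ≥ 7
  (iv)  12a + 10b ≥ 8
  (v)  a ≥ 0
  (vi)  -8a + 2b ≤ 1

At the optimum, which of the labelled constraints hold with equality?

Feasible corners and z = -3a - 10b:
  (5, 0) → z = -15
  (1, 0) → z = -3
  (5/2, 21/2) → z = -225/2
The feasible region is unbounded (it extends along (11, 1), (1, 4)), but z strictly decreases along every unbounded feasible direction, so there is no improving ray and the maximum is attained at a vertex.

The maximum is at (1, 0). Substituting into each constraint, equality holds for (ii) and (iii); the remaining constraints have slack.

(ii) and (iii)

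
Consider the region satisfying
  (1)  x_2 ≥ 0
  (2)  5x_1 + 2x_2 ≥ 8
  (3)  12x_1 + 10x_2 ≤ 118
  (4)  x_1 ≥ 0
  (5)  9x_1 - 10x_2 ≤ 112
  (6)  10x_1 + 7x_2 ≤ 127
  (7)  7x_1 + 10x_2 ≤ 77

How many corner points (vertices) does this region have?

5

Intersecting each pair of boundary lines and keeping only the points that satisfy every inequality leaves:
  (8/5, 0)
  (59/6, 0)
  (0, 4)
  (41/5, 49/25)
  (0, 77/10)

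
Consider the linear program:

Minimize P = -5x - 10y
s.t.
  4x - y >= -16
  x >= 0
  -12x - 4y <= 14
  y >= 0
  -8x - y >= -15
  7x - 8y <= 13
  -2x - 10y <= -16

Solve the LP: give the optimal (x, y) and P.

x = 0, y = 15, minimum P = -150

Extreme points and P = -5x - 10y:
  (0, 15) → P = -150
  (0, 8/5) → P = -16
  (67/39, 49/39) → P = -275/13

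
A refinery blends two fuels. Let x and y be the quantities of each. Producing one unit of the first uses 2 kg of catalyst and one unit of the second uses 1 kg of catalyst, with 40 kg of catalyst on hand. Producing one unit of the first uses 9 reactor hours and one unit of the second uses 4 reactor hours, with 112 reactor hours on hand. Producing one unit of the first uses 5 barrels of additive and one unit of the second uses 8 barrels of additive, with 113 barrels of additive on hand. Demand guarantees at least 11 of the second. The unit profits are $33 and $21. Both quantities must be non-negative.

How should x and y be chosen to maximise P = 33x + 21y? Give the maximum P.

Feasible corners and P = 33x + 21y:
  (0, 113/8) → P = 2373/8
  (0, 11) → P = 231
  (5, 11) → P = 396

x = 5, y = 11, maximum P = 396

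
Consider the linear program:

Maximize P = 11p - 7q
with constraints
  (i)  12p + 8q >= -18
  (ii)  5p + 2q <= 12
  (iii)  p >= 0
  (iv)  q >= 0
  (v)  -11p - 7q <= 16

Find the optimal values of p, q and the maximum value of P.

p = 12/5, q = 0, maximum P = 132/5

At the optimal vertex, 5p + 2q = 12 and q = 0.
Solving simultaneously gives p = 12/5, q = 0.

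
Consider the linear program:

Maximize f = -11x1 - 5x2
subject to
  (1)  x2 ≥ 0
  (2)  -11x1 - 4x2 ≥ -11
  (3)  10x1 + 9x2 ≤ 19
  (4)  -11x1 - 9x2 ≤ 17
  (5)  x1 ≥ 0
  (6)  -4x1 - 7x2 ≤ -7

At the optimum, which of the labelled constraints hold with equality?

(5) and (6)

Extreme points and f = -11x1 - 5x2:
  (23/59, 99/59) → f = -748/59
  (49/61, 33/61) → f = -704/61
  (0, 19/9) → f = -95/9
  (0, 1) → f = -5

The maximum is at (0, 1). Substituting into each constraint, equality holds for (5) and (6); the remaining constraints have slack.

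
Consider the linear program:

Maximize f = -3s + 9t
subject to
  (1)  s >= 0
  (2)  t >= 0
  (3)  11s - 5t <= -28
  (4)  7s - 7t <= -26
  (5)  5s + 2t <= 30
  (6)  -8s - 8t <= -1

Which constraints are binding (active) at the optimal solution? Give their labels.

Extreme points and f = -3s + 9t:
  (0, 28/5) → f = 252/5
  (0, 15) → f = 135
  (2, 10) → f = 84

The maximum is at (0, 15). Substituting into each constraint, equality holds for (1) and (5); the remaining constraints have slack.

(1) and (5)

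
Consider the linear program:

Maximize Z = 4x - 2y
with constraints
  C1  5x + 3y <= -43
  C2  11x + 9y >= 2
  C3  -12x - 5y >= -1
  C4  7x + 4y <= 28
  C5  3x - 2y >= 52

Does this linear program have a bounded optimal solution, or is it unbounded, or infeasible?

The boundaries 5x + 3y = -43 and 11x + 9y = 2 meet at (-131/4, 161/4), but that point violates 3x - 2y ≥ 52. Every candidate vertex is excluded by some other constraint, so the feasible region is empty.

infeasible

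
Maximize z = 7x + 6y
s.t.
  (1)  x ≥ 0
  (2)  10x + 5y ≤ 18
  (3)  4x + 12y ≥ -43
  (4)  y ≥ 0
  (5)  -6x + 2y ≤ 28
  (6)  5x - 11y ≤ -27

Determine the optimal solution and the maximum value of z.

Corner points and z = 7x + 6y:
  (0, 18/5) → z = 108/5
  (0, 27/11) → z = 162/11
  (7/15, 8/3) → z = 289/15

The optimum lies where x = 0 and 10x + 5y = 18.
Solving simultaneously gives x = 0, y = 18/5.

x = 0, y = 18/5, maximum z = 108/5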